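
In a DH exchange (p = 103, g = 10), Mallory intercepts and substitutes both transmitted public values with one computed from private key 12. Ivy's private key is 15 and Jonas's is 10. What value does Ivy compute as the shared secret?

Ivy receives Mallory's public value M = 10^12 mod 103 instead of the honest one.
10^1 ≡ 10 (mod 103)
10^2 = (10^1)^2 ≡ 10^2 = 100 ≡ 100 (mod 103)
10^4 = (10^2)^2 ≡ 100^2 = 10000 ≡ 9 (mod 103)
10^8 = (10^4)^2 ≡ 9^2 = 81 ≡ 81 (mod 103)
10^12 = 10^8 · 10^4 ≡ 81 · 9 ≡ 8 (mod 103).
So M = 8. Ivy computes K = M^15 mod 103.
8^1 ≡ 8 (mod 103)
8^2 = (8^1)^2 ≡ 8^2 = 64 ≡ 64 (mod 103)
8^4 = (8^2)^2 ≡ 64^2 = 4096 ≡ 79 (mod 103)
8^8 = (8^4)^2 ≡ 79^2 = 6241 ≡ 61 (mod 103)
8^15 = 8^8 · 8^4 · 8^2 · 8^1 ≡ 61 · 79 · 64 · 8 ≡ 66 (mod 103).

66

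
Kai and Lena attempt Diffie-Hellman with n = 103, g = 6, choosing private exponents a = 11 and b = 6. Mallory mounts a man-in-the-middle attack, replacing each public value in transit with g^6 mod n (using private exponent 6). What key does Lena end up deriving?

Lena receives Mallory's public value M = 6^6 mod 103 instead of the honest one.
6^1 ≡ 6 (mod 103)
6^2 = (6^1)^2 ≡ 6^2 = 36 ≡ 36 (mod 103)
6^4 = (6^2)^2 ≡ 36^2 = 1296 ≡ 60 (mod 103)
6^6 = 6^4 · 6^2 ≡ 60 · 36 ≡ 100 (mod 103).
So M = 100. Lena computes K = M^6 mod 103.
100^1 ≡ 100 (mod 103)
100^2 = (100^1)^2 ≡ 100^2 = 10000 ≡ 9 (mod 103)
100^4 = (100^2)^2 ≡ 9^2 = 81 ≡ 81 (mod 103)
100^6 = 100^4 · 100^2 ≡ 81 · 9 ≡ 8 (mod 103).

8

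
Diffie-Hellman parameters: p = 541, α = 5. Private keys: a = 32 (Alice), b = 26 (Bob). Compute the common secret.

227

Bob sends B = α^b mod p = 5^26 mod 541.
5^1 ≡ 5 (mod 541)
5^2 = (5^1)^2 ≡ 5^2 = 25 ≡ 25 (mod 541)
5^4 = (5^2)^2 ≡ 25^2 = 625 ≡ 84 (mod 541)
5^8 = (5^4)^2 ≡ 84^2 = 7056 ≡ 23 (mod 541)
5^16 = (5^8)^2 ≡ 23^2 = 529 ≡ 529 (mod 541)
5^26 = 5^16 · 5^8 · 5^2 ≡ 529 · 23 · 25 ≡ 133 (mod 541).
So B = 133. Alice then computes K = B^a mod p = 133^32 mod 541.
133^1 ≡ 133 (mod 541)
133^2 = (133^1)^2 ≡ 133^2 = 17689 ≡ 377 (mod 541)
133^4 = (133^2)^2 ≡ 377^2 = 142129 ≡ 387 (mod 541)
133^8 = (133^4)^2 ≡ 387^2 = 149769 ≡ 453 (mod 541)
133^16 = (133^8)^2 ≡ 453^2 = 205209 ≡ 170 (mod 541)
133^32 = (133^16)^2 ≡ 170^2 = 28900 ≡ 227 (mod 541)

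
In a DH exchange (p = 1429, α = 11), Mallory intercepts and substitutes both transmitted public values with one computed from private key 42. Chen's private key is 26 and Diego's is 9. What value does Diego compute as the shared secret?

Diego receives Mallory's public value M = 11^42 mod 1429 instead of the honest one.
11^1 ≡ 11 (mod 1429)
11^2 = (11^1)^2 ≡ 11^2 = 121 ≡ 121 (mod 1429)
11^4 = (11^2)^2 ≡ 121^2 = 14641 ≡ 351 (mod 1429)
11^8 = (11^4)^2 ≡ 351^2 = 123201 ≡ 307 (mod 1429)
11^16 = (11^8)^2 ≡ 307^2 = 94249 ≡ 1364 (mod 1429)
11^32 = (11^16)^2 ≡ 1364^2 = 1860496 ≡ 1367 (mod 1429)
11^42 = 11^32 · 11^8 · 11^2 ≡ 1367 · 307 · 121 ≡ 434 (mod 1429).
So M = 434. Diego computes K = M^9 mod 1429.
434^1 ≡ 434 (mod 1429)
434^2 = (434^1)^2 ≡ 434^2 = 188356 ≡ 1157 (mod 1429)
434^4 = (434^2)^2 ≡ 1157^2 = 1338649 ≡ 1105 (mod 1429)
434^8 = (434^4)^2 ≡ 1105^2 = 1221025 ≡ 659 (mod 1429)
434^9 = 434^8 · 434^1 ≡ 659 · 434 ≡ 206 (mod 1429).

206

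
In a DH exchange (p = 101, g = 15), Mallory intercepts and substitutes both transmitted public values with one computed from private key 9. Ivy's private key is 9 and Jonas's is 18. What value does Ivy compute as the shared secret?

Ivy receives Mallory's public value M = 15^9 mod 101 instead of the honest one.
15^1 ≡ 15 (mod 101)
15^2 = (15^1)^2 ≡ 15^2 = 225 ≡ 23 (mod 101)
15^4 = (15^2)^2 ≡ 23^2 = 529 ≡ 24 (mod 101)
15^8 = (15^4)^2 ≡ 24^2 = 576 ≡ 71 (mod 101)
15^9 = 15^8 · 15^1 ≡ 71 · 15 ≡ 55 (mod 101).
So M = 55. Ivy computes K = M^9 mod 101.
55^1 ≡ 55 (mod 101)
55^2 = (55^1)^2 ≡ 55^2 = 3025 ≡ 96 (mod 101)
55^4 = (55^2)^2 ≡ 96^2 = 9216 ≡ 25 (mod 101)
55^8 = (55^4)^2 ≡ 25^2 = 625 ≡ 19 (mod 101)
55^9 = 55^8 · 55^1 ≡ 19 · 55 ≡ 35 (mod 101).

35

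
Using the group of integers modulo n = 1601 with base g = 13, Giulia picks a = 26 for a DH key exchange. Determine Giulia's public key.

Public value = 13^26 (mod 1601).
13^1 ≡ 13 (mod 1601)
13^2 = (13^1)^2 ≡ 13^2 = 169 ≡ 169 (mod 1601)
13^4 = (13^2)^2 ≡ 169^2 = 28561 ≡ 1344 (mod 1601)
13^8 = (13^4)^2 ≡ 1344^2 = 1806336 ≡ 408 (mod 1601)
13^16 = (13^8)^2 ≡ 408^2 = 166464 ≡ 1561 (mod 1601)
13^26 = 13^16 · 13^8 · 13^2 ≡ 1561 · 408 · 169 ≡ 443 (mod 1601).

443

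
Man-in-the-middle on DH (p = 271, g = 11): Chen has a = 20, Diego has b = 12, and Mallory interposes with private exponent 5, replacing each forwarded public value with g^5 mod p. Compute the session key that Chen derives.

144

Chen receives Mallory's public value M = 11^5 mod 271 instead of the honest one.
11^1 ≡ 11 (mod 271)
11^2 = (11^1)^2 ≡ 11^2 = 121 ≡ 121 (mod 271)
11^4 = (11^2)^2 ≡ 121^2 = 14641 ≡ 7 (mod 271)
11^5 = 11^4 · 11^1 ≡ 7 · 11 ≡ 77 (mod 271).
So M = 77. Chen computes K = M^20 mod 271.
77^1 ≡ 77 (mod 271)
77^2 = (77^1)^2 ≡ 77^2 = 5929 ≡ 238 (mod 271)
77^4 = (77^2)^2 ≡ 238^2 = 56644 ≡ 5 (mod 271)
77^8 = (77^4)^2 ≡ 5^2 = 25 ≡ 25 (mod 271)
77^16 = (77^8)^2 ≡ 25^2 = 625 ≡ 83 (mod 271)
77^20 = 77^16 · 77^4 ≡ 83 · 5 ≡ 144 (mod 271).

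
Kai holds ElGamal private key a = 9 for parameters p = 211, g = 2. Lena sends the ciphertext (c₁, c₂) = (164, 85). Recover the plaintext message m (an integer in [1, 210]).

Shared mask s = c₁^a mod p = 164^9 mod 211.
164^1 ≡ 164 (mod 211)
164^2 = (164^1)^2 ≡ 164^2 = 26896 ≡ 99 (mod 211)
164^4 = (164^2)^2 ≡ 99^2 = 9801 ≡ 95 (mod 211)
164^8 = (164^4)^2 ≡ 95^2 = 9025 ≡ 163 (mod 211)
164^9 = 164^8 · 164^1 ≡ 163 · 164 ≡ 146 (mod 211).
So s = 146; s⁻¹ ≡ 198 (mod 211).
m = c₂ · s⁻¹ mod 211 = 85 · 198 mod 211 = 161.

161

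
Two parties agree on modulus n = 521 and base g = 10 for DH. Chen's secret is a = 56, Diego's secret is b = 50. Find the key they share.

226

Diego sends B = g^b mod n = 10^50 mod 521.
10^1 ≡ 10 (mod 521)
10^2 = (10^1)^2 ≡ 10^2 = 100 ≡ 100 (mod 521)
10^4 = (10^2)^2 ≡ 100^2 = 10000 ≡ 101 (mod 521)
10^8 = (10^4)^2 ≡ 101^2 = 10201 ≡ 302 (mod 521)
10^16 = (10^8)^2 ≡ 302^2 = 91204 ≡ 29 (mod 521)
10^32 = (10^16)^2 ≡ 29^2 = 841 ≡ 320 (mod 521)
10^50 = 10^32 · 10^16 · 10^2 ≡ 320 · 29 · 100 ≡ 99 (mod 521).
So B = 99. Chen then computes K = B^a mod n = 99^56 mod 521.
99^1 ≡ 99 (mod 521)
99^2 = (99^1)^2 ≡ 99^2 = 9801 ≡ 423 (mod 521)
99^4 = (99^2)^2 ≡ 423^2 = 178929 ≡ 226 (mod 521)
99^8 = (99^4)^2 ≡ 226^2 = 51076 ≡ 18 (mod 521)
99^16 = (99^8)^2 ≡ 18^2 = 324 ≡ 324 (mod 521)
99^32 = (99^16)^2 ≡ 324^2 = 104976 ≡ 255 (mod 521)
99^56 = 99^32 · 99^16 · 99^8 ≡ 255 · 324 · 18 ≡ 226 (mod 521).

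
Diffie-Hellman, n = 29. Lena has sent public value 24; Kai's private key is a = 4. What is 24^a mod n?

16

Shared key K = 24^4 mod 29.
24^1 ≡ 24 (mod 29)
24^2 = (24^1)^2 ≡ 24^2 = 576 ≡ 25 (mod 29)
24^4 = (24^2)^2 ≡ 25^2 = 625 ≡ 16 (mod 29)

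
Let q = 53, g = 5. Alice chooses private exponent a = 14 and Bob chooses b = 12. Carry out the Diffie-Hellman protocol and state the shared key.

Alice sends A = g^a mod q = 5^14 mod 53.
5^1 ≡ 5 (mod 53)
5^2 = (5^1)^2 ≡ 5^2 = 25 ≡ 25 (mod 53)
5^4 = (5^2)^2 ≡ 25^2 = 625 ≡ 42 (mod 53)
5^8 = (5^4)^2 ≡ 42^2 = 1764 ≡ 15 (mod 53)
5^14 = 5^8 · 5^4 · 5^2 ≡ 15 · 42 · 25 ≡ 9 (mod 53).
So A = 9. Bob then computes K = A^b mod q = 9^12 mod 53.
9^1 ≡ 9 (mod 53)
9^2 = (9^1)^2 ≡ 9^2 = 81 ≡ 28 (mod 53)
9^4 = (9^2)^2 ≡ 28^2 = 784 ≡ 42 (mod 53)
9^8 = (9^4)^2 ≡ 42^2 = 1764 ≡ 15 (mod 53)
9^12 = 9^8 · 9^4 ≡ 15 · 42 ≡ 47 (mod 53).

47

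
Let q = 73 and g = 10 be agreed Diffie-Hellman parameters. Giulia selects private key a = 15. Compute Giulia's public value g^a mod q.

22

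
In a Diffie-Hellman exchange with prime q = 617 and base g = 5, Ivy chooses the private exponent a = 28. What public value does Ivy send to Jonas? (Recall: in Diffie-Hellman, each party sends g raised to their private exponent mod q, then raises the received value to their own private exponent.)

Public value = 5^28 (mod 617).
5^1 ≡ 5 (mod 617)
5^2 = (5^1)^2 ≡ 5^2 = 25 ≡ 25 (mod 617)
5^4 = (5^2)^2 ≡ 25^2 = 625 ≡ 8 (mod 617)
5^8 = (5^4)^2 ≡ 8^2 = 64 ≡ 64 (mod 617)
5^16 = (5^8)^2 ≡ 64^2 = 4096 ≡ 394 (mod 617)
5^28 = 5^16 · 5^8 · 5^4 ≡ 394 · 64 · 8 ≡ 586 (mod 617).

586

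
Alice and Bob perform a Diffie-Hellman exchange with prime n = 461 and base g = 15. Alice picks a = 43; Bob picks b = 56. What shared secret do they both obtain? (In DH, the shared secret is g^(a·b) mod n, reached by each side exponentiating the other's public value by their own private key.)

191

Alice sends A = g^a mod n = 15^43 mod 461.
15^1 ≡ 15 (mod 461)
15^2 = (15^1)^2 ≡ 15^2 = 225 ≡ 225 (mod 461)
15^4 = (15^2)^2 ≡ 225^2 = 50625 ≡ 376 (mod 461)
15^8 = (15^4)^2 ≡ 376^2 = 141376 ≡ 310 (mod 461)
15^16 = (15^8)^2 ≡ 310^2 = 96100 ≡ 212 (mod 461)
15^32 = (15^16)^2 ≡ 212^2 = 44944 ≡ 227 (mod 461)
15^43 = 15^32 · 15^8 · 15^2 · 15^1 ≡ 227 · 310 · 225 · 15 ≡ 309 (mod 461).
So A = 309. Bob then computes K = A^b mod n = 309^56 mod 461.
309^1 ≡ 309 (mod 461)
309^2 = (309^1)^2 ≡ 309^2 = 95481 ≡ 54 (mod 461)
309^4 = (309^2)^2 ≡ 54^2 = 2916 ≡ 150 (mod 461)
309^8 = (309^4)^2 ≡ 150^2 = 22500 ≡ 372 (mod 461)
309^16 = (309^8)^2 ≡ 372^2 = 138384 ≡ 84 (mod 461)
309^32 = (309^16)^2 ≡ 84^2 = 7056 ≡ 141 (mod 461)
309^56 = 309^32 · 309^16 · 309^8 ≡ 141 · 84 · 372 ≡ 191 (mod 461).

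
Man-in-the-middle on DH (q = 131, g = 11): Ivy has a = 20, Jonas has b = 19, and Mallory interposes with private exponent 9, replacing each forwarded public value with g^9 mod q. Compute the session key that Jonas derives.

27

Jonas receives Mallory's public value M = 11^9 mod 131 instead of the honest one.
11^1 ≡ 11 (mod 131)
11^2 = (11^1)^2 ≡ 11^2 = 121 ≡ 121 (mod 131)
11^4 = (11^2)^2 ≡ 121^2 = 14641 ≡ 100 (mod 131)
11^8 = (11^4)^2 ≡ 100^2 = 10000 ≡ 44 (mod 131)
11^9 = 11^8 · 11^1 ≡ 44 · 11 ≡ 91 (mod 131).
So M = 91. Jonas computes K = M^19 mod 131.
91^1 ≡ 91 (mod 131)
91^2 = (91^1)^2 ≡ 91^2 = 8281 ≡ 28 (mod 131)
91^4 = (91^2)^2 ≡ 28^2 = 784 ≡ 129 (mod 131)
91^8 = (91^4)^2 ≡ 129^2 = 16641 ≡ 4 (mod 131)
91^16 = (91^8)^2 ≡ 4^2 = 16 ≡ 16 (mod 131)
91^19 = 91^16 · 91^2 · 91^1 ≡ 16 · 28 · 91 ≡ 27 (mod 131).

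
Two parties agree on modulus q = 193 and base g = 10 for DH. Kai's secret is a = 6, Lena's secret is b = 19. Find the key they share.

Kai sends A = g^a mod q = 10^6 mod 193.
10^1 ≡ 10 (mod 193)
10^2 = (10^1)^2 ≡ 10^2 = 100 ≡ 100 (mod 193)
10^4 = (10^2)^2 ≡ 100^2 = 10000 ≡ 157 (mod 193)
10^6 = 10^4 · 10^2 ≡ 157 · 100 ≡ 67 (mod 193).
So A = 67. Lena then computes K = A^b mod q = 67^19 mod 193.
67^1 ≡ 67 (mod 193)
67^2 = (67^1)^2 ≡ 67^2 = 4489 ≡ 50 (mod 193)
67^4 = (67^2)^2 ≡ 50^2 = 2500 ≡ 184 (mod 193)
67^8 = (67^4)^2 ≡ 184^2 = 33856 ≡ 81 (mod 193)
67^16 = (67^8)^2 ≡ 81^2 = 6561 ≡ 192 (mod 193)
67^19 = 67^16 · 67^2 · 67^1 ≡ 192 · 50 · 67 ≡ 124 (mod 193).

124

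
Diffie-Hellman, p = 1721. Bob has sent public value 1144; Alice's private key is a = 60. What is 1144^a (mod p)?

Shared key K = 1144^60 mod 1721.
1144^1 ≡ 1144 (mod 1721)
1144^2 = (1144^1)^2 ≡ 1144^2 = 1308736 ≡ 776 (mod 1721)
1144^4 = (1144^2)^2 ≡ 776^2 = 602176 ≡ 1547 (mod 1721)
1144^8 = (1144^4)^2 ≡ 1547^2 = 2393209 ≡ 1019 (mod 1721)
1144^16 = (1144^8)^2 ≡ 1019^2 = 1038361 ≡ 598 (mod 1721)
1144^32 = (1144^16)^2 ≡ 598^2 = 357604 ≡ 1357 (mod 1721)
1144^60 = 1144^32 · 1144^16 · 1144^8 · 1144^4 ≡ 1357 · 598 · 1019 · 1547 ≡ 1098 (mod 1721).

1098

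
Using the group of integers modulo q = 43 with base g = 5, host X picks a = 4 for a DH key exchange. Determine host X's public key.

23

Public value = 5^4 mod 43.
5^1 ≡ 5 (mod 43)
5^2 = (5^1)^2 ≡ 5^2 = 25 ≡ 25 (mod 43)
5^4 = (5^2)^2 ≡ 25^2 = 625 ≡ 23 (mod 43)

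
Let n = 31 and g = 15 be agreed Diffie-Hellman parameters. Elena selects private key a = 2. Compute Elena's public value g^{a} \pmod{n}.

8

Public value = 15^{2} \pmod{31}.
15^1 ≡ 15 (mod 31)
15^2 = (15^1)^2 ≡ 15^2 = 225 ≡ 8 (mod 31)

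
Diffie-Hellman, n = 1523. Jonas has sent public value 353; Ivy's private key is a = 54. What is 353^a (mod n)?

Shared key K = 353^54 mod 1523.
353^1 ≡ 353 (mod 1523)
353^2 = (353^1)^2 ≡ 353^2 = 124609 ≡ 1246 (mod 1523)
353^4 = (353^2)^2 ≡ 1246^2 = 1552516 ≡ 579 (mod 1523)
353^8 = (353^4)^2 ≡ 579^2 = 335241 ≡ 181 (mod 1523)
353^16 = (353^8)^2 ≡ 181^2 = 32761 ≡ 778 (mod 1523)
353^32 = (353^16)^2 ≡ 778^2 = 605284 ≡ 653 (mod 1523)
353^54 = 353^32 · 353^16 · 353^4 · 353^2 ≡ 653 · 778 · 579 · 1246 ≡ 187 (mod 1523).

187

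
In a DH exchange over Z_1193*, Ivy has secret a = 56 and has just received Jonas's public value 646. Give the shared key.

Shared key K = 646^56 mod 1193.
646^1 ≡ 646 (mod 1193)
646^2 = (646^1)^2 ≡ 646^2 = 417316 ≡ 959 (mod 1193)
646^4 = (646^2)^2 ≡ 959^2 = 919681 ≡ 1071 (mod 1193)
646^8 = (646^4)^2 ≡ 1071^2 = 1147041 ≡ 568 (mod 1193)
646^16 = (646^8)^2 ≡ 568^2 = 322624 ≡ 514 (mod 1193)
646^32 = (646^16)^2 ≡ 514^2 = 264196 ≡ 543 (mod 1193)
646^56 = 646^32 · 646^16 · 646^8 ≡ 543 · 514 · 568 ≡ 517 (mod 1193).

517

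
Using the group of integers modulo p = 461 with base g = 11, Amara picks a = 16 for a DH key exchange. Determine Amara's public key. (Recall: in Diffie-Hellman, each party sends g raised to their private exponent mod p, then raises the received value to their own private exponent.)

202

Public value = 11^16 (mod 461).
11^1 ≡ 11 (mod 461)
11^2 = (11^1)^2 ≡ 11^2 = 121 ≡ 121 (mod 461)
11^4 = (11^2)^2 ≡ 121^2 = 14641 ≡ 350 (mod 461)
11^8 = (11^4)^2 ≡ 350^2 = 122500 ≡ 335 (mod 461)
11^16 = (11^8)^2 ≡ 335^2 = 112225 ≡ 202 (mod 461)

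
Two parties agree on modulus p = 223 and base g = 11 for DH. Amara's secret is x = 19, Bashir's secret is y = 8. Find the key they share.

Bashir sends B = g^y mod p = 11^8 mod 223.
11^1 ≡ 11 (mod 223)
11^2 = (11^1)^2 ≡ 11^2 = 121 ≡ 121 (mod 223)
11^4 = (11^2)^2 ≡ 121^2 = 14641 ≡ 146 (mod 223)
11^8 = (11^4)^2 ≡ 146^2 = 21316 ≡ 131 (mod 223)
So B = 131. Amara then computes K = B^x mod p = 131^19 mod 223.
131^1 ≡ 131 (mod 223)
131^2 = (131^1)^2 ≡ 131^2 = 17161 ≡ 213 (mod 223)
131^4 = (131^2)^2 ≡ 213^2 = 45369 ≡ 100 (mod 223)
131^8 = (131^4)^2 ≡ 100^2 = 10000 ≡ 188 (mod 223)
131^16 = (131^8)^2 ≡ 188^2 = 35344 ≡ 110 (mod 223)
131^19 = 131^16 · 131^2 · 131^1 ≡ 110 · 213 · 131 ≡ 181 (mod 223).

181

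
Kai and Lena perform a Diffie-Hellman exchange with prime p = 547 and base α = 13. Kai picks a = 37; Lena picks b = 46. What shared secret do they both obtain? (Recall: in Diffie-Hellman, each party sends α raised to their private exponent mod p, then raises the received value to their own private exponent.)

Lena sends B = α^b mod p = 13^46 mod 547.
13^1 ≡ 13 (mod 547)
13^2 = (13^1)^2 ≡ 13^2 = 169 ≡ 169 (mod 547)
13^4 = (13^2)^2 ≡ 169^2 = 28561 ≡ 117 (mod 547)
13^8 = (13^4)^2 ≡ 117^2 = 13689 ≡ 14 (mod 547)
13^16 = (13^8)^2 ≡ 14^2 = 196 ≡ 196 (mod 547)
13^32 = (13^16)^2 ≡ 196^2 = 38416 ≡ 126 (mod 547)
13^46 = 13^32 · 13^8 · 13^4 · 13^2 ≡ 126 · 14 · 117 · 169 ≡ 117 (mod 547).
So B = 117. Kai then computes K = B^a mod p = 117^37 mod 547.
117^1 ≡ 117 (mod 547)
117^2 = (117^1)^2 ≡ 117^2 = 13689 ≡ 14 (mod 547)
117^4 = (117^2)^2 ≡ 14^2 = 196 ≡ 196 (mod 547)
117^8 = (117^4)^2 ≡ 196^2 = 38416 ≡ 126 (mod 547)
117^16 = (117^8)^2 ≡ 126^2 = 15876 ≡ 13 (mod 547)
117^32 = (117^16)^2 ≡ 13^2 = 169 ≡ 169 (mod 547)
117^37 = 117^32 · 117^4 · 117^1 ≡ 169 · 196 · 117 ≡ 13 (mod 547).

13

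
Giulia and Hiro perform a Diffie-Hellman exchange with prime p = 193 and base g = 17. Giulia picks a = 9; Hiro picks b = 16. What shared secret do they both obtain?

112

Giulia sends A = g^a mod p = 17^9 mod 193.
17^1 ≡ 17 (mod 193)
17^2 = (17^1)^2 ≡ 17^2 = 289 ≡ 96 (mod 193)
17^4 = (17^2)^2 ≡ 96^2 = 9216 ≡ 145 (mod 193)
17^8 = (17^4)^2 ≡ 145^2 = 21025 ≡ 181 (mod 193)
17^9 = 17^8 · 17^1 ≡ 181 · 17 ≡ 182 (mod 193).
So A = 182. Hiro then computes K = A^b mod p = 182^16 mod 193.
182^1 ≡ 182 (mod 193)
182^2 = (182^1)^2 ≡ 182^2 = 33124 ≡ 121 (mod 193)
182^4 = (182^2)^2 ≡ 121^2 = 14641 ≡ 166 (mod 193)
182^8 = (182^4)^2 ≡ 166^2 = 27556 ≡ 150 (mod 193)
182^16 = (182^8)^2 ≡ 150^2 = 22500 ≡ 112 (mod 193)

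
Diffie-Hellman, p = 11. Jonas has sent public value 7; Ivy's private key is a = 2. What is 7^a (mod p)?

Shared key K = 7^2 mod 11.
7^1 ≡ 7 (mod 11)
7^2 = (7^1)^2 ≡ 7^2 = 49 ≡ 5 (mod 11)

5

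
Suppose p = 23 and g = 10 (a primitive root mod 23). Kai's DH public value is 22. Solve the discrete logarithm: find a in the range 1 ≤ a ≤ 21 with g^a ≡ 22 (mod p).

Try successive powers of 10 modulo 23:
10^1 ≡ 10
10^2 ≡ 8
10^3 ≡ 11
10^4 ≡ 18
10^5 ≡ 19
10^6 ≡ 6
10^7 ≡ 14
10^8 ≡ 2
10^9 ≡ 20
10^10 ≡ 16
10^11 ≡ 22
Found: a = 11.

11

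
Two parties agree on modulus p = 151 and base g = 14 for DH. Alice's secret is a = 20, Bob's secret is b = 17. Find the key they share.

Alice sends A = g^a mod p = 14^20 mod 151.
14^1 ≡ 14 (mod 151)
14^2 = (14^1)^2 ≡ 14^2 = 196 ≡ 45 (mod 151)
14^4 = (14^2)^2 ≡ 45^2 = 2025 ≡ 62 (mod 151)
14^8 = (14^4)^2 ≡ 62^2 = 3844 ≡ 69 (mod 151)
14^16 = (14^8)^2 ≡ 69^2 = 4761 ≡ 80 (mod 151)
14^20 = 14^16 · 14^4 ≡ 80 · 62 ≡ 128 (mod 151).
So A = 128. Bob then computes K = A^b mod p = 128^17 mod 151.
128^1 ≡ 128 (mod 151)
128^2 = (128^1)^2 ≡ 128^2 = 16384 ≡ 76 (mod 151)
128^4 = (128^2)^2 ≡ 76^2 = 5776 ≡ 38 (mod 151)
128^8 = (128^4)^2 ≡ 38^2 = 1444 ≡ 85 (mod 151)
128^16 = (128^8)^2 ≡ 85^2 = 7225 ≡ 128 (mod 151)
128^17 = 128^16 · 128^1 ≡ 128 · 128 ≡ 76 (mod 151).

76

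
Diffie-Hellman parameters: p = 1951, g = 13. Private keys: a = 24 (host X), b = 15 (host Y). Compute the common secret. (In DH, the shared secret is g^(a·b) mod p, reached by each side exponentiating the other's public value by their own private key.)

Host X sends A = g^a mod p = 13^24 mod 1951.
13^1 ≡ 13 (mod 1951)
13^2 = (13^1)^2 ≡ 13^2 = 169 ≡ 169 (mod 1951)
13^4 = (13^2)^2 ≡ 169^2 = 28561 ≡ 1247 (mod 1951)
13^8 = (13^4)^2 ≡ 1247^2 = 1555009 ≡ 62 (mod 1951)
13^16 = (13^8)^2 ≡ 62^2 = 3844 ≡ 1893 (mod 1951)
13^24 = 13^16 · 13^8 ≡ 1893 · 62 ≡ 306 (mod 1951).
So A = 306. Host Y then computes K = A^b mod p = 306^15 mod 1951.
306^1 ≡ 306 (mod 1951)
306^2 = (306^1)^2 ≡ 306^2 = 93636 ≡ 1939 (mod 1951)
306^4 = (306^2)^2 ≡ 1939^2 = 3759721 ≡ 144 (mod 1951)
306^8 = (306^4)^2 ≡ 144^2 = 20736 ≡ 1226 (mod 1951)
306^15 = 306^8 · 306^4 · 306^2 · 306^1 ≡ 1226 · 144 · 1939 · 306 ≡ 908 (mod 1951).

908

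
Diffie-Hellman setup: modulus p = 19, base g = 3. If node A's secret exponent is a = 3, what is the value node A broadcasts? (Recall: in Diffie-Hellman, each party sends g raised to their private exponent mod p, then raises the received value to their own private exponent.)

8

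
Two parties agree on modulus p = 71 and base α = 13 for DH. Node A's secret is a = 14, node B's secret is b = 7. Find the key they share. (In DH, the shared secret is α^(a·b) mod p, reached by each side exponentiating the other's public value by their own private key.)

57

Node B sends B = α^b mod p = 13^7 mod 71.
13^1 ≡ 13 (mod 71)
13^2 = (13^1)^2 ≡ 13^2 = 169 ≡ 27 (mod 71)
13^4 = (13^2)^2 ≡ 27^2 = 729 ≡ 19 (mod 71)
13^7 = 13^4 · 13^2 · 13^1 ≡ 19 · 27 · 13 ≡ 66 (mod 71).
So B = 66. Node A then computes K = B^a mod p = 66^14 mod 71.
66^1 ≡ 66 (mod 71)
66^2 = (66^1)^2 ≡ 66^2 = 4356 ≡ 25 (mod 71)
66^4 = (66^2)^2 ≡ 25^2 = 625 ≡ 57 (mod 71)
66^8 = (66^4)^2 ≡ 57^2 = 3249 ≡ 54 (mod 71)
66^14 = 66^8 · 66^4 · 66^2 ≡ 54 · 57 · 25 ≡ 57 (mod 71).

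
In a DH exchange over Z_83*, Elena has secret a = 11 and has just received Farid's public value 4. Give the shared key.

65

Shared key K = 4^11 mod 83.
4^1 ≡ 4 (mod 83)
4^2 = (4^1)^2 ≡ 4^2 = 16 ≡ 16 (mod 83)
4^4 = (4^2)^2 ≡ 16^2 = 256 ≡ 7 (mod 83)
4^8 = (4^4)^2 ≡ 7^2 = 49 ≡ 49 (mod 83)
4^11 = 4^8 · 4^2 · 4^1 ≡ 49 · 16 · 4 ≡ 65 (mod 83).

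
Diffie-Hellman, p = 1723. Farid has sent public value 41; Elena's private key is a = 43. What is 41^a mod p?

Shared key K = 41^43 mod 1723.
41^1 ≡ 41 (mod 1723)
41^2 = (41^1)^2 ≡ 41^2 = 1681 ≡ 1681 (mod 1723)
41^4 = (41^2)^2 ≡ 1681^2 = 2825761 ≡ 41 (mod 1723)
41^8 = (41^4)^2 ≡ 41^2 = 1681 ≡ 1681 (mod 1723)
41^16 = (41^8)^2 ≡ 1681^2 = 2825761 ≡ 41 (mod 1723)
41^32 = (41^16)^2 ≡ 41^2 = 1681 ≡ 1681 (mod 1723)
41^43 = 41^32 · 41^8 · 41^2 · 41^1 ≡ 1681 · 1681 · 1681 · 41 ≡ 41 (mod 1723).

41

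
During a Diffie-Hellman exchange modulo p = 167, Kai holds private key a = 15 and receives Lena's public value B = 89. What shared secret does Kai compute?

Shared key K = 89^15 mod 167.
89^1 ≡ 89 (mod 167)
89^2 = (89^1)^2 ≡ 89^2 = 7921 ≡ 72 (mod 167)
89^4 = (89^2)^2 ≡ 72^2 = 5184 ≡ 7 (mod 167)
89^8 = (89^4)^2 ≡ 7^2 = 49 ≡ 49 (mod 167)
89^15 = 89^8 · 89^4 · 89^2 · 89^1 ≡ 49 · 7 · 72 · 89 ≡ 57 (mod 167).

57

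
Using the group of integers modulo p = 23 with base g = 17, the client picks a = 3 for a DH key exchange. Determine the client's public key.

14

Public value = 17^3 mod 23.
17^1 ≡ 17 (mod 23)
17^2 = (17^1)^2 ≡ 17^2 = 289 ≡ 13 (mod 23)
17^3 = 17^2 · 17^1 ≡ 13 · 17 ≡ 14 (mod 23).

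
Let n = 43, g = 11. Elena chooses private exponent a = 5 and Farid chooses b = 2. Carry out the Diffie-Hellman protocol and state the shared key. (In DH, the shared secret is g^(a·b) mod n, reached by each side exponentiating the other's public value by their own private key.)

41

Farid sends B = g^b mod n = 11^2 mod 43.
11^1 ≡ 11 (mod 43)
11^2 = (11^1)^2 ≡ 11^2 = 121 ≡ 35 (mod 43)
So B = 35. Elena then computes K = B^a mod n = 35^5 mod 43.
35^1 ≡ 35 (mod 43)
35^2 = (35^1)^2 ≡ 35^2 = 1225 ≡ 21 (mod 43)
35^4 = (35^2)^2 ≡ 21^2 = 441 ≡ 11 (mod 43)
35^5 = 35^4 · 35^1 ≡ 11 · 35 ≡ 41 (mod 43).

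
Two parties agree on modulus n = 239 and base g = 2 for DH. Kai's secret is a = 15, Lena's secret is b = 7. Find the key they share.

67

Lena sends B = g^b mod n = 2^7 mod 239.
2^1 ≡ 2 (mod 239)
2^2 = (2^1)^2 ≡ 2^2 = 4 ≡ 4 (mod 239)
2^4 = (2^2)^2 ≡ 4^2 = 16 ≡ 16 (mod 239)
2^7 = 2^4 · 2^2 · 2^1 ≡ 16 · 4 · 2 ≡ 128 (mod 239).
So B = 128. Kai then computes K = B^a mod n = 128^15 mod 239.
128^1 ≡ 128 (mod 239)
128^2 = (128^1)^2 ≡ 128^2 = 16384 ≡ 132 (mod 239)
128^4 = (128^2)^2 ≡ 132^2 = 17424 ≡ 216 (mod 239)
128^8 = (128^4)^2 ≡ 216^2 = 46656 ≡ 51 (mod 239)
128^15 = 128^8 · 128^4 · 128^2 · 128^1 ≡ 51 · 216 · 132 · 128 ≡ 67 (mod 239).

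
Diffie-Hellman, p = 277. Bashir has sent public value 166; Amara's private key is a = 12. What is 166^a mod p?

236

Shared key K = 166^12 mod 277.
166^1 ≡ 166 (mod 277)
166^2 = (166^1)^2 ≡ 166^2 = 27556 ≡ 133 (mod 277)
166^4 = (166^2)^2 ≡ 133^2 = 17689 ≡ 238 (mod 277)
166^8 = (166^4)^2 ≡ 238^2 = 56644 ≡ 136 (mod 277)
166^12 = 166^8 · 166^4 ≡ 136 · 238 ≡ 236 (mod 277).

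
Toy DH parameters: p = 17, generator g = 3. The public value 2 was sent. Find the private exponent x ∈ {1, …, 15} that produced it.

14

Try successive powers of 3 modulo 17:
3^1 ≡ 3
3^2 ≡ 9
3^3 ≡ 10
3^4 ≡ 13
3^5 ≡ 5
3^6 ≡ 15
3^7 ≡ 11
3^8 ≡ 16
3^9 ≡ 14
3^10 ≡ 8
3^11 ≡ 7
3^12 ≡ 4
3^13 ≡ 12
3^14 ≡ 2
Found: x = 14.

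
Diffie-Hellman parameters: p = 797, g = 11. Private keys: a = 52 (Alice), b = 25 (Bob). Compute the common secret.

723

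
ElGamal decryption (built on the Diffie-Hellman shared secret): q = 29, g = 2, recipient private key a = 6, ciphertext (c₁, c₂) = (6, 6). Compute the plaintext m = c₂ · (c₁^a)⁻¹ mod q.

22

Shared mask s = c₁^a mod q = 6^6 mod 29.
6^1 ≡ 6 (mod 29)
6^2 = (6^1)^2 ≡ 6^2 = 36 ≡ 7 (mod 29)
6^4 = (6^2)^2 ≡ 7^2 = 49 ≡ 20 (mod 29)
6^6 = 6^4 · 6^2 ≡ 20 · 7 ≡ 24 (mod 29).
So s = 24; s⁻¹ ≡ 23 (mod 29).
m = c₂ · s⁻¹ mod 29 = 6 · 23 mod 29 = 22.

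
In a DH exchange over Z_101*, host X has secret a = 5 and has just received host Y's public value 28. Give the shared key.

69

Shared key K = 28^5 mod 101.
28^1 ≡ 28 (mod 101)
28^2 = (28^1)^2 ≡ 28^2 = 784 ≡ 77 (mod 101)
28^4 = (28^2)^2 ≡ 77^2 = 5929 ≡ 71 (mod 101)
28^5 = 28^4 · 28^1 ≡ 71 · 28 ≡ 69 (mod 101).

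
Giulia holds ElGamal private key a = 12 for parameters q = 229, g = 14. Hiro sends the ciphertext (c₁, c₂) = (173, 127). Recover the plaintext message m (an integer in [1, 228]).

Shared mask s = c₁^a mod q = 173^12 mod 229.
173^1 ≡ 173 (mod 229)
173^2 = (173^1)^2 ≡ 173^2 = 29929 ≡ 159 (mod 229)
173^4 = (173^2)^2 ≡ 159^2 = 25281 ≡ 91 (mod 229)
173^8 = (173^4)^2 ≡ 91^2 = 8281 ≡ 37 (mod 229)
173^12 = 173^8 · 173^4 ≡ 37 · 91 ≡ 161 (mod 229).
So s = 161; s⁻¹ ≡ 165 (mod 229).
m = c₂ · s⁻¹ mod 229 = 127 · 165 mod 229 = 116.

116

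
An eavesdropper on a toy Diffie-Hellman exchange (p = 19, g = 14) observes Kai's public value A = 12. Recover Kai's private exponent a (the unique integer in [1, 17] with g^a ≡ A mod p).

15

Try successive powers of 14 modulo 19:
14^1 ≡ 14
14^2 ≡ 6
14^3 ≡ 8
14^4 ≡ 17
14^5 ≡ 10
14^6 ≡ 7
14^7 ≡ 3
14^8 ≡ 4
14^9 ≡ 18
14^10 ≡ 5
14^11 ≡ 13
14^12 ≡ 11
14^13 ≡ 2
14^14 ≡ 9
14^15 ≡ 12
Found: a = 15.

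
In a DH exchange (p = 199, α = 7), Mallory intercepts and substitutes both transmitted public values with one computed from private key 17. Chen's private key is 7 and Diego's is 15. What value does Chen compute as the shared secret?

158

Chen receives Mallory's public value M = 7^17 mod 199 instead of the honest one.
7^1 ≡ 7 (mod 199)
7^2 = (7^1)^2 ≡ 7^2 = 49 ≡ 49 (mod 199)
7^4 = (7^2)^2 ≡ 49^2 = 2401 ≡ 13 (mod 199)
7^8 = (7^4)^2 ≡ 13^2 = 169 ≡ 169 (mod 199)
7^16 = (7^8)^2 ≡ 169^2 = 28561 ≡ 104 (mod 199)
7^17 = 7^16 · 7^1 ≡ 104 · 7 ≡ 131 (mod 199).
So M = 131. Chen computes K = M^7 mod 199.
131^1 ≡ 131 (mod 199)
131^2 = (131^1)^2 ≡ 131^2 = 17161 ≡ 47 (mod 199)
131^4 = (131^2)^2 ≡ 47^2 = 2209 ≡ 20 (mod 199)
131^7 = 131^4 · 131^2 · 131^1 ≡ 20 · 47 · 131 ≡ 158 (mod 199).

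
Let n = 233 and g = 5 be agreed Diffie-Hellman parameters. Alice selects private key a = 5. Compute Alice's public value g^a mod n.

96

Public value = 5^5 mod 233.
5^1 ≡ 5 (mod 233)
5^2 = (5^1)^2 ≡ 5^2 = 25 ≡ 25 (mod 233)
5^4 = (5^2)^2 ≡ 25^2 = 625 ≡ 159 (mod 233)
5^5 = 5^4 · 5^1 ≡ 159 · 5 ≡ 96 (mod 233).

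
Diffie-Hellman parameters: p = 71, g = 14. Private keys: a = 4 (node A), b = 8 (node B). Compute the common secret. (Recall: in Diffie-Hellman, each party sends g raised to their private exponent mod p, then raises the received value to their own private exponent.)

54

Node A sends A = g^a mod p = 14^4 mod 71.
14^1 ≡ 14 (mod 71)
14^2 = (14^1)^2 ≡ 14^2 = 196 ≡ 54 (mod 71)
14^4 = (14^2)^2 ≡ 54^2 = 2916 ≡ 5 (mod 71)
So A = 5. Node B then computes K = A^b mod p = 5^8 mod 71.
5^1 ≡ 5 (mod 71)
5^2 = (5^1)^2 ≡ 5^2 = 25 ≡ 25 (mod 71)
5^4 = (5^2)^2 ≡ 25^2 = 625 ≡ 57 (mod 71)
5^8 = (5^4)^2 ≡ 57^2 = 3249 ≡ 54 (mod 71)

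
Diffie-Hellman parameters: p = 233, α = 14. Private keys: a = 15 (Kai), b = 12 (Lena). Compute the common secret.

92

Lena sends B = α^b mod p = 14^12 mod 233.
14^1 ≡ 14 (mod 233)
14^2 = (14^1)^2 ≡ 14^2 = 196 ≡ 196 (mod 233)
14^4 = (14^2)^2 ≡ 196^2 = 38416 ≡ 204 (mod 233)
14^8 = (14^4)^2 ≡ 204^2 = 41616 ≡ 142 (mod 233)
14^12 = 14^8 · 14^4 ≡ 142 · 204 ≡ 76 (mod 233).
So B = 76. Kai then computes K = B^a mod p = 76^15 mod 233.
76^1 ≡ 76 (mod 233)
76^2 = (76^1)^2 ≡ 76^2 = 5776 ≡ 184 (mod 233)
76^4 = (76^2)^2 ≡ 184^2 = 33856 ≡ 71 (mod 233)
76^8 = (76^4)^2 ≡ 71^2 = 5041 ≡ 148 (mod 233)
76^15 = 76^8 · 76^4 · 76^2 · 76^1 ≡ 148 · 71 · 184 · 76 ≡ 92 (mod 233).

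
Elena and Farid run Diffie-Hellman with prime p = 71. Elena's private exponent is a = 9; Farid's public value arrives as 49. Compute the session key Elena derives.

Shared key K = 49^9 mod 71.
49^1 ≡ 49 (mod 71)
49^2 = (49^1)^2 ≡ 49^2 = 2401 ≡ 58 (mod 71)
49^4 = (49^2)^2 ≡ 58^2 = 3364 ≡ 27 (mod 71)
49^8 = (49^4)^2 ≡ 27^2 = 729 ≡ 19 (mod 71)
49^9 = 49^8 · 49^1 ≡ 19 · 49 ≡ 8 (mod 71).

8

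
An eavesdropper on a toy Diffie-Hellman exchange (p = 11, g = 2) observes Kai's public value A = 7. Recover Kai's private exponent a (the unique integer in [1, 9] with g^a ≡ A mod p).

Try successive powers of 2 modulo 11:
2^1 ≡ 2
2^2 ≡ 4
2^3 ≡ 8
2^4 ≡ 5
2^5 ≡ 10
2^6 ≡ 9
2^7 ≡ 7
Found: a = 7.

7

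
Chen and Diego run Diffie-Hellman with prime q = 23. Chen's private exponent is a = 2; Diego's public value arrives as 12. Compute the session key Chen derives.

6

Shared key K = 12^2 mod 23.
12^1 ≡ 12 (mod 23)
12^2 = (12^1)^2 ≡ 12^2 = 144 ≡ 6 (mod 23)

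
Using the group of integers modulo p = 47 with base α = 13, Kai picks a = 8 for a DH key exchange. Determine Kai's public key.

Public value = 13^8 mod 47.
13^1 ≡ 13 (mod 47)
13^2 = (13^1)^2 ≡ 13^2 = 169 ≡ 28 (mod 47)
13^4 = (13^2)^2 ≡ 28^2 = 784 ≡ 32 (mod 47)
13^8 = (13^4)^2 ≡ 32^2 = 1024 ≡ 37 (mod 47)

37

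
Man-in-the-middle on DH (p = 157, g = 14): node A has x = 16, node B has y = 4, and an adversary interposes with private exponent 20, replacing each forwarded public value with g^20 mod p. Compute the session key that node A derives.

46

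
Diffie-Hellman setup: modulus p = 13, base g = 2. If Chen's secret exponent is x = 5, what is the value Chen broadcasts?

Public value = 2^5 (mod 13).
2^1 ≡ 2 (mod 13)
2^2 = (2^1)^2 ≡ 2^2 = 4 ≡ 4 (mod 13)
2^4 = (2^2)^2 ≡ 4^2 = 16 ≡ 3 (mod 13)
2^5 = 2^4 · 2^1 ≡ 3 · 2 ≡ 6 (mod 13).

6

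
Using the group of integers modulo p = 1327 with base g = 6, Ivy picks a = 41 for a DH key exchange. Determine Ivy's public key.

Public value = 6^41 mod 1327.
6^1 ≡ 6 (mod 1327)
6^2 = (6^1)^2 ≡ 6^2 = 36 ≡ 36 (mod 1327)
6^4 = (6^2)^2 ≡ 36^2 = 1296 ≡ 1296 (mod 1327)
6^8 = (6^4)^2 ≡ 1296^2 = 1679616 ≡ 961 (mod 1327)
6^16 = (6^8)^2 ≡ 961^2 = 923521 ≡ 1256 (mod 1327)
6^32 = (6^16)^2 ≡ 1256^2 = 1577536 ≡ 1060 (mod 1327)
6^41 = 6^32 · 6^8 · 6^1 ≡ 1060 · 961 · 6 ≡ 1125 (mod 1327).

1125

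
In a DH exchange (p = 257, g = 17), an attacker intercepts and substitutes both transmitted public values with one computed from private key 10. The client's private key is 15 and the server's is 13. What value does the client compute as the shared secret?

The client receives an attacker's public value M = 17^10 mod 257 instead of the honest one.
17^1 ≡ 17 (mod 257)
17^2 = (17^1)^2 ≡ 17^2 = 289 ≡ 32 (mod 257)
17^4 = (17^2)^2 ≡ 32^2 = 1024 ≡ 253 (mod 257)
17^8 = (17^4)^2 ≡ 253^2 = 64009 ≡ 16 (mod 257)
17^10 = 17^8 · 17^2 ≡ 16 · 32 ≡ 255 (mod 257).
So M = 255. The client computes K = M^15 mod 257.
255^1 ≡ 255 (mod 257)
255^2 = (255^1)^2 ≡ 255^2 = 65025 ≡ 4 (mod 257)
255^4 = (255^2)^2 ≡ 4^2 = 16 ≡ 16 (mod 257)
255^8 = (255^4)^2 ≡ 16^2 = 256 ≡ 256 (mod 257)
255^15 = 255^8 · 255^4 · 255^2 · 255^1 ≡ 256 · 16 · 4 · 255 ≡ 128 (mod 257).

128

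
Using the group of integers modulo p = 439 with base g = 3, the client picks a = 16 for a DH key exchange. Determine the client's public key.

137

Public value = 3^{16} \pmod{439}.
3^1 ≡ 3 (mod 439)
3^2 = (3^1)^2 ≡ 3^2 = 9 ≡ 9 (mod 439)
3^4 = (3^2)^2 ≡ 9^2 = 81 ≡ 81 (mod 439)
3^8 = (3^4)^2 ≡ 81^2 = 6561 ≡ 415 (mod 439)
3^16 = (3^8)^2 ≡ 415^2 = 172225 ≡ 137 (mod 439)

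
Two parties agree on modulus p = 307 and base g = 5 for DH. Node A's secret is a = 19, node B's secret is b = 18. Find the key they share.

114

Node B sends B = g^b mod p = 5^18 mod 307.
5^1 ≡ 5 (mod 307)
5^2 = (5^1)^2 ≡ 5^2 = 25 ≡ 25 (mod 307)
5^4 = (5^2)^2 ≡ 25^2 = 625 ≡ 11 (mod 307)
5^8 = (5^4)^2 ≡ 11^2 = 121 ≡ 121 (mod 307)
5^16 = (5^8)^2 ≡ 121^2 = 14641 ≡ 212 (mod 307)
5^18 = 5^16 · 5^2 ≡ 212 · 25 ≡ 81 (mod 307).
So B = 81. Node A then computes K = B^a mod p = 81^19 mod 307.
81^1 ≡ 81 (mod 307)
81^2 = (81^1)^2 ≡ 81^2 = 6561 ≡ 114 (mod 307)
81^4 = (81^2)^2 ≡ 114^2 = 12996 ≡ 102 (mod 307)
81^8 = (81^4)^2 ≡ 102^2 = 10404 ≡ 273 (mod 307)
81^16 = (81^8)^2 ≡ 273^2 = 74529 ≡ 235 (mod 307)
81^19 = 81^16 · 81^2 · 81^1 ≡ 235 · 114 · 81 ≡ 114 (mod 307).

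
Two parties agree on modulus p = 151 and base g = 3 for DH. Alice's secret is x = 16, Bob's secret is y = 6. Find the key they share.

Bob sends B = g^y mod p = 3^6 mod 151.
3^1 ≡ 3 (mod 151)
3^2 = (3^1)^2 ≡ 3^2 = 9 ≡ 9 (mod 151)
3^4 = (3^2)^2 ≡ 9^2 = 81 ≡ 81 (mod 151)
3^6 = 3^4 · 3^2 ≡ 81 · 9 ≡ 125 (mod 151).
So B = 125. Alice then computes K = B^x mod p = 125^16 mod 151.
125^1 ≡ 125 (mod 151)
125^2 = (125^1)^2 ≡ 125^2 = 15625 ≡ 72 (mod 151)
125^4 = (125^2)^2 ≡ 72^2 = 5184 ≡ 50 (mod 151)
125^8 = (125^4)^2 ≡ 50^2 = 2500 ≡ 84 (mod 151)
125^16 = (125^8)^2 ≡ 84^2 = 7056 ≡ 110 (mod 151)

110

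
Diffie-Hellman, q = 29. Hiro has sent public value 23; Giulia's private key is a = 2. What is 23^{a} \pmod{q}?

7

Shared key K = 23^2 mod 29.
23^1 ≡ 23 (mod 29)
23^2 = (23^1)^2 ≡ 23^2 = 529 ≡ 7 (mod 29)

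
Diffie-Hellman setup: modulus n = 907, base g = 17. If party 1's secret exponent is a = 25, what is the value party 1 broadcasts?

Public value = 17^25 (mod 907).
17^1 ≡ 17 (mod 907)
17^2 = (17^1)^2 ≡ 17^2 = 289 ≡ 289 (mod 907)
17^4 = (17^2)^2 ≡ 289^2 = 83521 ≡ 77 (mod 907)
17^8 = (17^4)^2 ≡ 77^2 = 5929 ≡ 487 (mod 907)
17^16 = (17^8)^2 ≡ 487^2 = 237169 ≡ 442 (mod 907)
17^25 = 17^16 · 17^8 · 17^1 ≡ 442 · 487 · 17 ≡ 480 (mod 907).

480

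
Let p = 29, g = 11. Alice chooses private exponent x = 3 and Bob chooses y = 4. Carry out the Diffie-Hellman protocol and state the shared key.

Alice sends A = g^x mod p = 11^3 mod 29.
11^1 ≡ 11 (mod 29)
11^2 = (11^1)^2 ≡ 11^2 = 121 ≡ 5 (mod 29)
11^3 = 11^2 · 11^1 ≡ 5 · 11 ≡ 26 (mod 29).
So A = 26. Bob then computes K = A^y mod p = 26^4 mod 29.
26^1 ≡ 26 (mod 29)
26^2 = (26^1)^2 ≡ 26^2 = 676 ≡ 9 (mod 29)
26^4 = (26^2)^2 ≡ 9^2 = 81 ≡ 23 (mod 29)

23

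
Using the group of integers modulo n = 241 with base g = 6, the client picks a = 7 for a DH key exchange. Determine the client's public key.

135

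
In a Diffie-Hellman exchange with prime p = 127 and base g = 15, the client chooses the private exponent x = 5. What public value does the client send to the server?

42

Public value = 15^5 (mod 127).
15^1 ≡ 15 (mod 127)
15^2 = (15^1)^2 ≡ 15^2 = 225 ≡ 98 (mod 127)
15^4 = (15^2)^2 ≡ 98^2 = 9604 ≡ 79 (mod 127)
15^5 = 15^4 · 15^1 ≡ 79 · 15 ≡ 42 (mod 127).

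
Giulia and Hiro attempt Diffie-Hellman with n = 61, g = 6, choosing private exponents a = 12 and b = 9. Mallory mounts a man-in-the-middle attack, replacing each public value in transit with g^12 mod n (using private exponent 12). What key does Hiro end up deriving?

Hiro receives Mallory's public value M = 6^12 mod 61 instead of the honest one.
6^1 ≡ 6 (mod 61)
6^2 = (6^1)^2 ≡ 6^2 = 36 ≡ 36 (mod 61)
6^4 = (6^2)^2 ≡ 36^2 = 1296 ≡ 15 (mod 61)
6^8 = (6^4)^2 ≡ 15^2 = 225 ≡ 42 (mod 61)
6^12 = 6^8 · 6^4 ≡ 42 · 15 ≡ 20 (mod 61).
So M = 20. Hiro computes K = M^9 mod 61.
20^1 ≡ 20 (mod 61)
20^2 = (20^1)^2 ≡ 20^2 = 400 ≡ 34 (mod 61)
20^4 = (20^2)^2 ≡ 34^2 = 1156 ≡ 58 (mod 61)
20^8 = (20^4)^2 ≡ 58^2 = 3364 ≡ 9 (mod 61)
20^9 = 20^8 · 20^1 ≡ 9 · 20 ≡ 58 (mod 61).

58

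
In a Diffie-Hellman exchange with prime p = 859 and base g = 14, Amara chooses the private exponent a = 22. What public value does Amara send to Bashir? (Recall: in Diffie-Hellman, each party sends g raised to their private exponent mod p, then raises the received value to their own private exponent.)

Public value = 14^22 (mod 859).
14^1 ≡ 14 (mod 859)
14^2 = (14^1)^2 ≡ 14^2 = 196 ≡ 196 (mod 859)
14^4 = (14^2)^2 ≡ 196^2 = 38416 ≡ 620 (mod 859)
14^8 = (14^4)^2 ≡ 620^2 = 384400 ≡ 427 (mod 859)
14^16 = (14^8)^2 ≡ 427^2 = 182329 ≡ 221 (mod 859)
14^22 = 14^16 · 14^4 · 14^2 ≡ 221 · 620 · 196 ≡ 144 (mod 859).

144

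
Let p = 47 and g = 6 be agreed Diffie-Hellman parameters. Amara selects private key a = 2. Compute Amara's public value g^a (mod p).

Public value = 6^2 (mod 47).
6^1 ≡ 6 (mod 47)
6^2 = (6^1)^2 ≡ 6^2 = 36 ≡ 36 (mod 47)

36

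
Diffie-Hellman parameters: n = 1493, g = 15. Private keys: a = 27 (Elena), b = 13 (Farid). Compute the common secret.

1032

Elena sends A = g^a mod n = 15^27 mod 1493.
15^1 ≡ 15 (mod 1493)
15^2 = (15^1)^2 ≡ 15^2 = 225 ≡ 225 (mod 1493)
15^4 = (15^2)^2 ≡ 225^2 = 50625 ≡ 1356 (mod 1493)
15^8 = (15^4)^2 ≡ 1356^2 = 1838736 ≡ 853 (mod 1493)
15^16 = (15^8)^2 ≡ 853^2 = 727609 ≡ 518 (mod 1493)
15^27 = 15^16 · 15^8 · 15^2 · 15^1 ≡ 518 · 853 · 225 · 15 ≡ 1074 (mod 1493).
So A = 1074. Farid then computes K = A^b mod n = 1074^13 mod 1493.
1074^1 ≡ 1074 (mod 1493)
1074^2 = (1074^1)^2 ≡ 1074^2 = 1153476 ≡ 880 (mod 1493)
1074^4 = (1074^2)^2 ≡ 880^2 = 774400 ≡ 1026 (mod 1493)
1074^8 = (1074^4)^2 ≡ 1026^2 = 1052676 ≡ 111 (mod 1493)
1074^13 = 1074^8 · 1074^4 · 1074^1 ≡ 111 · 1026 · 1074 ≡ 1032 (mod 1493).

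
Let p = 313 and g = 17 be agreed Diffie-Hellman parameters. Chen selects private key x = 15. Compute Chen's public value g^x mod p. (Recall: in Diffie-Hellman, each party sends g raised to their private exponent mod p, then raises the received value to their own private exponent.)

93

Public value = 17^15 mod 313.
17^1 ≡ 17 (mod 313)
17^2 = (17^1)^2 ≡ 17^2 = 289 ≡ 289 (mod 313)
17^4 = (17^2)^2 ≡ 289^2 = 83521 ≡ 263 (mod 313)
17^8 = (17^4)^2 ≡ 263^2 = 69169 ≡ 309 (mod 313)
17^15 = 17^8 · 17^4 · 17^2 · 17^1 ≡ 309 · 263 · 289 · 17 ≡ 93 (mod 313).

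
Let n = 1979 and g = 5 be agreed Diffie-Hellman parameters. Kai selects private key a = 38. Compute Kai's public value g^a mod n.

455

Public value = 5^38 mod 1979.
5^1 ≡ 5 (mod 1979)
5^2 = (5^1)^2 ≡ 5^2 = 25 ≡ 25 (mod 1979)
5^4 = (5^2)^2 ≡ 25^2 = 625 ≡ 625 (mod 1979)
5^8 = (5^4)^2 ≡ 625^2 = 390625 ≡ 762 (mod 1979)
5^16 = (5^8)^2 ≡ 762^2 = 580644 ≡ 797 (mod 1979)
5^32 = (5^16)^2 ≡ 797^2 = 635209 ≡ 1929 (mod 1979)
5^38 = 5^32 · 5^4 · 5^2 ≡ 1929 · 625 · 25 ≡ 455 (mod 1979).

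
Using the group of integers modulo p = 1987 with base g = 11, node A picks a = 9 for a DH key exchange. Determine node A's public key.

622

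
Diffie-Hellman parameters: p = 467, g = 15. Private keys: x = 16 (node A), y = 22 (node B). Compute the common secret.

285

Node B sends B = g^y mod p = 15^22 mod 467.
15^1 ≡ 15 (mod 467)
15^2 = (15^1)^2 ≡ 15^2 = 225 ≡ 225 (mod 467)
15^4 = (15^2)^2 ≡ 225^2 = 50625 ≡ 189 (mod 467)
15^8 = (15^4)^2 ≡ 189^2 = 35721 ≡ 229 (mod 467)
15^16 = (15^8)^2 ≡ 229^2 = 52441 ≡ 137 (mod 467)
15^22 = 15^16 · 15^4 · 15^2 ≡ 137 · 189 · 225 ≡ 100 (mod 467).
So B = 100. Node A then computes K = B^x mod p = 100^16 mod 467.
100^1 ≡ 100 (mod 467)
100^2 = (100^1)^2 ≡ 100^2 = 10000 ≡ 193 (mod 467)
100^4 = (100^2)^2 ≡ 193^2 = 37249 ≡ 356 (mod 467)
100^8 = (100^4)^2 ≡ 356^2 = 126736 ≡ 179 (mod 467)
100^16 = (100^8)^2 ≡ 179^2 = 32041 ≡ 285 (mod 467)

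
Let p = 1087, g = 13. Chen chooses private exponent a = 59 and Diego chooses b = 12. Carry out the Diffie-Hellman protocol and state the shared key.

177

Diego sends B = g^b mod p = 13^12 mod 1087.
13^1 ≡ 13 (mod 1087)
13^2 = (13^1)^2 ≡ 13^2 = 169 ≡ 169 (mod 1087)
13^4 = (13^2)^2 ≡ 169^2 = 28561 ≡ 299 (mod 1087)
13^8 = (13^4)^2 ≡ 299^2 = 89401 ≡ 267 (mod 1087)
13^12 = 13^8 · 13^4 ≡ 267 · 299 ≡ 482 (mod 1087).
So B = 482. Chen then computes K = B^a mod p = 482^59 mod 1087.
482^1 ≡ 482 (mod 1087)
482^2 = (482^1)^2 ≡ 482^2 = 232324 ≡ 793 (mod 1087)
482^4 = (482^2)^2 ≡ 793^2 = 628849 ≡ 563 (mod 1087)
482^8 = (482^4)^2 ≡ 563^2 = 316969 ≡ 652 (mod 1087)
482^16 = (482^8)^2 ≡ 652^2 = 425104 ≡ 87 (mod 1087)
482^32 = (482^16)^2 ≡ 87^2 = 7569 ≡ 1047 (mod 1087)
482^59 = 482^32 · 482^16 · 482^8 · 482^2 · 482^1 ≡ 1047 · 87 · 652 · 793 · 482 ≡ 177 (mod 1087).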